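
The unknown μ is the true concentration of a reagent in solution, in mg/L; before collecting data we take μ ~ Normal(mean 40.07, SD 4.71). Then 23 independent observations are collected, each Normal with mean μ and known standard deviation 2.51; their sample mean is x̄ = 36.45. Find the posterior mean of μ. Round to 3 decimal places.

Posterior mean ≈ 36.494

With known σ, the Normal prior is conjugate. Weight on the data is w = (n/σ²)/(n/σ² + 1/τ₀²) = 3.65074/(3.65074+0.0450773) = 0.98780.
Posterior mean = w·x̄ + (1−w)·μ₀ = 0.98780·36.45 + 0.012197·40.07 = 36.494.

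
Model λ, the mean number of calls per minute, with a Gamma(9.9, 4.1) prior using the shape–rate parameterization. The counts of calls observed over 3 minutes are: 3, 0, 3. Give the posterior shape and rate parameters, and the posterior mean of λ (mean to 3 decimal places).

The Poisson likelihood adds the total count to the shape and the number of exposure periods to the rate. Here ∑xᵢ = 6 and n = 3, so shape 9.9→15.9 and rate 4.1→7.1.
Posterior mean = shape/rate = 15.9/7.1 = 2.239.

Posterior: Gamma(shape=15.9, rate=7.1); mean ≈ 2.239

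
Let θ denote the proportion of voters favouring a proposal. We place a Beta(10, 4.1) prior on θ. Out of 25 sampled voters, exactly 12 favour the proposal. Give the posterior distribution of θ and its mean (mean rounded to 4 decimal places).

Observing 12 successes and 13 failures updates Beta(10, 4.1) by adding the success and failure counts to the two shape parameters: α = 10+12 = 22, β = 4.1+13 = 17.1.
E[θ | data] = 22/(22+17.1) = 0.5627.

Posterior: Beta(22, 17.1); mean ≈ 0.5627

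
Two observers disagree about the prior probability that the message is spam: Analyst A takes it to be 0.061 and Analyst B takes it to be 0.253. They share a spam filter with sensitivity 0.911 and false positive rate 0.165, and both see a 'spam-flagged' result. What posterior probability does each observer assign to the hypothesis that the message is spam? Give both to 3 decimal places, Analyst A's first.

The likelihood ratio for a 'spam-flagged' result is 0.911/0.165 = 5.5212.
Analyst A: prior odds 0.061/0.939 = 0.064963; posterior odds 0.35867; posterior probability 0.264.
Analyst B: prior odds 0.253/0.747 = 0.33869; posterior odds 1.8700; posterior probability 0.652.

Analyst A: 0.264; Analyst B: 0.652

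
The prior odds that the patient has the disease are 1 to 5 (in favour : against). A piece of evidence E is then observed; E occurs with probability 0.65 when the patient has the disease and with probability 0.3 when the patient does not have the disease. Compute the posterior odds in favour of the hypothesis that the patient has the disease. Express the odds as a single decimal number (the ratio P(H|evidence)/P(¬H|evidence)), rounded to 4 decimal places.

Posterior odds ≈ 0.4333

Prior odds = 1/5 = 0.20000.
Likelihood ratio for E = 0.65/0.3 = 2.1667.
Posterior odds = prior odds × LR = 0.43333.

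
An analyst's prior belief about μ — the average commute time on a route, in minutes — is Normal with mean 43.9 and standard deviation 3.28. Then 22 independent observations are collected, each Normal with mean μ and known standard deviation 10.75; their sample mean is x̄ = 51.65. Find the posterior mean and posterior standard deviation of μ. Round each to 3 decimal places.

With known σ, the Normal prior is conjugate. Weight on the data is w = (n/σ²)/(n/σ² + 1/τ₀²) = 0.190373/(0.190373+0.0929506) = 0.67193.
Posterior mean = w·x̄ + (1−w)·μ₀ = 0.67193·51.65 + 0.32807·43.9 = 49.107. Posterior variance = 1/(0.190373+0.0929506) = 3.52953, so SD = 1.879.

Posterior mean ≈ 49.107; posterior SD ≈ 1.879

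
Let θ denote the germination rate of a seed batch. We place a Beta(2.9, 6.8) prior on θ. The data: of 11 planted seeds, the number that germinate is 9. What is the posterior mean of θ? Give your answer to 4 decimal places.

Posterior mean ≈ 0.5749

The binomial likelihood is conjugate to the Beta prior: with 9 successes and 2 failures, the posterior is Beta(2.9+9, 6.8+2) = Beta(11.9, 8.8).
E[θ | data] = 11.9/(11.9+8.8) = 0.5749.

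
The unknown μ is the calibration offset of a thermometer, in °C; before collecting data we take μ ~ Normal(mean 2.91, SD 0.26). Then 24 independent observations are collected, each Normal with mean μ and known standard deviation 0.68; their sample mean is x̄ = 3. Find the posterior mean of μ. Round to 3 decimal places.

Posterior mean ≈ 2.980

With known σ, the Normal prior is conjugate. Weight on the data is w = (n/σ²)/(n/σ² + 1/τ₀²) = 51.9031/(51.9031+14.7929) = 0.77820.
Posterior mean = w·x̄ + (1−w)·μ₀ = 0.77820·3 + 0.22180·2.91 = 2.980.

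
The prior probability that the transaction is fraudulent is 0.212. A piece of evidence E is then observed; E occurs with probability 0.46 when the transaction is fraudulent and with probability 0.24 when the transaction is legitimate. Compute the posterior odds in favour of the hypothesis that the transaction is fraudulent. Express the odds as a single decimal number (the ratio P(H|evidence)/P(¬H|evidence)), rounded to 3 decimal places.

Prior odds = 0.212/(1−0.212) = 0.26904. In log-odds, ln(0.26904) = -1.3129.
Add log likelihood ratio: ln(1.9167) = 0.65059.
Posterior log-odds = -0.66232, so posterior odds = exp(-0.66232) = 0.51565.

Posterior odds ≈ 0.516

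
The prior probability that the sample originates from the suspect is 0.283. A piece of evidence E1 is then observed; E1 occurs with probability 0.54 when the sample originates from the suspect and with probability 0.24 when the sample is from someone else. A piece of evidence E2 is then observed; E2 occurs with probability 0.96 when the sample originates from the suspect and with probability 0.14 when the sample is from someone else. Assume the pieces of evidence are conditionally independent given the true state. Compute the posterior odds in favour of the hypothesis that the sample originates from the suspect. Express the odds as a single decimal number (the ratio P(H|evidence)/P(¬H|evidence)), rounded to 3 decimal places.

Posterior odds ≈ 6.090

Prior odds = 0.283/(1−0.283) = 0.39470.
Likelihood ratio for E1 = 0.54/0.24 = 2.2500.
Likelihood ratio for E2 = 0.96/0.14 = 6.8571.
Posterior odds = prior odds × LR₁ × LR₂ = 6.0897.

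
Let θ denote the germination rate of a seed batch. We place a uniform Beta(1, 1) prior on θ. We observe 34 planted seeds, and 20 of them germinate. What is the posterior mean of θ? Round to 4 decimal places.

Posterior mean ≈ 0.5833

Observing 20 successes and 14 failures updates Beta(1, 1) by adding the success and failure counts to the two shape parameters: α = 1+20 = 21, β = 1+14 = 15.
Posterior mean = α/(α+β) = 21/36 = 0.5833.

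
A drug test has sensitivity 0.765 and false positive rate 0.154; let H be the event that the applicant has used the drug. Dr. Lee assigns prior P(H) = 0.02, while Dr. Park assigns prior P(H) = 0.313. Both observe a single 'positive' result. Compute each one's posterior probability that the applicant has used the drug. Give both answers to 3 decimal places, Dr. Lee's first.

Dr. Lee: 0.092; Dr. Park: 0.694

The likelihood ratio for a 'positive' result is 0.765/0.154 = 4.9675.
Dr. Lee: prior odds 0.02/0.98 = 0.020408; posterior odds 0.10138; posterior probability 0.092.
Dr. Park: prior odds 0.313/0.687 = 0.45560; posterior odds 2.2632; posterior probability 0.694.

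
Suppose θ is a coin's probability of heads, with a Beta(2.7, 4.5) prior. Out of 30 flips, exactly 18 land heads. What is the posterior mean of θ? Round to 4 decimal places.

Posterior mean ≈ 0.5565

Observing 18 successes and 12 failures updates Beta(2.7, 4.5) by adding the success and failure counts to the two shape parameters: α = 2.7+18 = 20.7, β = 4.5+12 = 16.5.
E[θ | data] = 20.7/(20.7+16.5) = 0.5565.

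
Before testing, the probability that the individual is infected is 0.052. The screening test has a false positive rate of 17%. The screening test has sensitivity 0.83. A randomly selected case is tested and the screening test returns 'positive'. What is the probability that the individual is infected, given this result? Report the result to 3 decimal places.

Write H for 'the individual is infected'. Prior odds H:¬H = 0.052/0.948 = 0.054852. For the 'positive' outcome, the likelihood ratio is 0.83/0.17 = 4.8824.
Posterior odds = 0.054852 × 4.8824 = 0.26781, so P(H|E) = 0.26781/(1+0.26781) = 0.211.

P(H | E) ≈ 0.211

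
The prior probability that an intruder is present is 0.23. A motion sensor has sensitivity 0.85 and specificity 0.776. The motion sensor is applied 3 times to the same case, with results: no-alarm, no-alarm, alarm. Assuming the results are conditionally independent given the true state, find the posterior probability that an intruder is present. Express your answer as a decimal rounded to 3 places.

Let H be the event that an intruder is present; start with P(H) = 0.23. P('alarm'|H) = 0.85, P('alarm'|¬H) = 0.224.
Update on result 1 ('no-alarm'): P(H) ← 0.15·0.2300 / (0.15·0.2300 + 0.776·0.7700) = 0.034500/0.63202 = 0.0546.
Update on result 2 ('no-alarm'): P(H) ← 0.15·0.0546 / (0.15·0.0546 + 0.776·0.9454) = 0.0081880/0.74183 = 0.0110.
Update on result 3 ('alarm'): P(H) ← 0.85·0.0110 / (0.85·0.0110 + 0.224·0.9890) = 0.0093820/0.23091 = 0.0406.

Posterior P(H) ≈ 0.041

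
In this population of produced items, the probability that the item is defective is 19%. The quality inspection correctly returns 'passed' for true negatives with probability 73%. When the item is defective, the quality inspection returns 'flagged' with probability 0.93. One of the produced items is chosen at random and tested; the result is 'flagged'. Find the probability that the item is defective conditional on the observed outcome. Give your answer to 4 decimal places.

Let H be the event that the item is defective. P(H) = 0.19, so P(¬H) = 0.81. With E the 'flagged' result, P(E|H) = 0.93 and P(E|¬H) = 0.27.
P(E) = 0.93·0.19 + 0.27·0.81 = 0.17670 + 0.21870 = 0.39540.
By Bayes' theorem, P(H|E) = 0.17670 / 0.39540 = 0.4469.

P(H | E) ≈ 0.4469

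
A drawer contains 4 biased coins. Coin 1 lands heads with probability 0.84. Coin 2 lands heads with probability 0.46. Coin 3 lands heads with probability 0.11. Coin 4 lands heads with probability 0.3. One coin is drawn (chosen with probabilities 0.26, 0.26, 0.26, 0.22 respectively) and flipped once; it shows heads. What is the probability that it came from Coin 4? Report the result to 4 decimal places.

P(heads|C1) = 0.84; P(heads|C2) = 0.46; P(heads|C3) = 0.11; P(heads|C4) = 0.3.
Prior × likelihood for each source: 0.26·0.84=0.2184, 0.26·0.46=0.1196, 0.26·0.11=0.02860, 0.22·0.3=0.06600. Summing gives P(heads) = 0.43260.
P(Coin 4 | heads) = 0.06600 / 0.43260 = 0.1526.

Posterior probability ≈ 0.1526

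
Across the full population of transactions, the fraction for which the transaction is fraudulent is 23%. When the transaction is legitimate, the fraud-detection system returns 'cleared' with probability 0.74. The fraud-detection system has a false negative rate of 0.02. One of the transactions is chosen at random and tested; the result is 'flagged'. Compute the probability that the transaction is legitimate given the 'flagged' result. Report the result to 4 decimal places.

P(¬H | E) ≈ 0.4704

Let H be the event that the transaction is fraudulent. P(H) = 0.23, so P(¬H) = 0.77. With E the 'flagged' result, P(E|H) = 0.98 and P(E|¬H) = 0.26.
P(E) = 0.98·0.23 + 0.26·0.77 = 0.22540 + 0.20020 = 0.42560.
By Bayes' theorem, P(H|E) = 0.22540 / 0.42560 = 0.5296. Hence P(¬H|E) = 1 − 0.5296 = 0.4704.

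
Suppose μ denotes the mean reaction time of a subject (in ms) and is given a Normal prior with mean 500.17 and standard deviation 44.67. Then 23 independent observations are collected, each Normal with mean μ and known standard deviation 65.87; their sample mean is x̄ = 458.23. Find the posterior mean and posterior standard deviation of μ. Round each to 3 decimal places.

Posterior mean ≈ 461.853; posterior SD ≈ 13.128

Prior precision 1/τ₀² = 1/44.67² = 0.00050115; data precision n/σ² = 23/65.87² = 0.00530094.
Posterior precision = 0.00050115 + 0.00530094 = 0.00580209, giving posterior SD = 1/√0.00580209 = 13.128.
Posterior mean = (0.00050115·500.17 + 0.00530094·458.23) / 0.00580209 = 461.853.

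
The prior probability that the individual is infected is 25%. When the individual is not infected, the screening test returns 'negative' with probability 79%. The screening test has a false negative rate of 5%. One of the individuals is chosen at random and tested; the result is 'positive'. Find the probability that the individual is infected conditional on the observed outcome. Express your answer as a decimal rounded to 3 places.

Let H be the event that the individual is infected. P(H) = 0.25, so P(¬H) = 0.75. With E the 'positive' result, P(E|H) = 0.95 and P(E|¬H) = 0.21.
P(E) = 0.95·0.25 + 0.21·0.75 = 0.23750 + 0.15750 = 0.39500.
By Bayes' theorem, P(H|E) = 0.23750 / 0.39500 = 0.601.

P(H | E) ≈ 0.601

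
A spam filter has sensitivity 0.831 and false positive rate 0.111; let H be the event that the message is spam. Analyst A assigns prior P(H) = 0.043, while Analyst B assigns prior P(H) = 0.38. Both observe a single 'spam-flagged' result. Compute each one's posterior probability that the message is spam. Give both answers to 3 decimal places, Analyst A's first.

Analyst A: 0.252; Analyst B: 0.821

P('+'|H) = 0.831, P('+'|¬H) = 0.111.
Analyst A: numerator 0.831·0.043 = 0.035733; evidence = 0.035733+0.111·0.957 = 0.14196; posterior = 0.252.
Analyst B: numerator 0.831·0.38 = 0.31578; evidence = 0.31578+0.111·0.62 = 0.38460; posterior = 0.821.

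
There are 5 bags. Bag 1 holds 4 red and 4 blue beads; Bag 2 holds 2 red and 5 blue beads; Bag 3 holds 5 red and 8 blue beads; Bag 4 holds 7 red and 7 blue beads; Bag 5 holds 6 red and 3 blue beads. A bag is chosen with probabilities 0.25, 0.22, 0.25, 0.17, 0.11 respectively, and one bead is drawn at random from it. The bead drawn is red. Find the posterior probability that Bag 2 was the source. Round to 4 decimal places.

Posterior probability ≈ 0.1421

P(red|Bag 1) = 0.5; P(red|Bag 2) = 0.2857; P(red|Bag 3) = 0.3846; P(red|Bag 4) = 0.5; P(red|Bag 5) = 0.6667.
Prior × likelihood for each source: 0.25·0.5=0.1250, 0.22·0.2857=0.06286, 0.25·0.3846=0.09615, 0.17·0.5=0.08500, 0.11·0.6667=0.07333. Summing gives P(red) = 0.44234.
P(Bag 2 | red) = 0.06286 / 0.44234 = 0.1421.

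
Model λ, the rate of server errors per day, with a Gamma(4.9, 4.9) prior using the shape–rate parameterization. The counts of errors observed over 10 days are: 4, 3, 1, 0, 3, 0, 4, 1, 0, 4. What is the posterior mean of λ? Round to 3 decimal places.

Posterior mean ≈ 1.671

Total count ∑xᵢ = 20 over n = 10 days.
Gamma is conjugate to the Poisson likelihood: posterior is Gamma(shape = 4.9+20 = 24.9, rate = 4.9+10 = 14.9).
E[λ | data] = 24.9/14.9 = 1.671.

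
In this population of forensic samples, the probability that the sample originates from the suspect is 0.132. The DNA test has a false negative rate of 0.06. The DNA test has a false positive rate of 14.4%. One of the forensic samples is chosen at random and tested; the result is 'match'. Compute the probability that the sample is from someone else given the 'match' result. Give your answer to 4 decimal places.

P(¬H | E) ≈ 0.5018

Let H be the event that the sample originates from the suspect. P(H) = 0.132, so P(¬H) = 0.868. With E the 'match' result, P(E|H) = 0.94 and P(E|¬H) = 0.144.
P(E) = 0.94·0.132 + 0.144·0.868 = 0.12408 + 0.12499 = 0.24907.
By Bayes' theorem, P(H|E) = 0.12408 / 0.24907 = 0.4982. Hence P(¬H|E) = 1 − 0.4982 = 0.5018.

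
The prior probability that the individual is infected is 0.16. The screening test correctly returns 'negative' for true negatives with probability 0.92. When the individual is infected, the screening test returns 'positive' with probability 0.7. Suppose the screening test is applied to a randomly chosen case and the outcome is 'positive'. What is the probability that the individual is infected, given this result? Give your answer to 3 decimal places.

P(H | E) ≈ 0.625

Let H be the event that the individual is infected. P(H) = 0.16, so P(¬H) = 0.84. With E the 'positive' result, P(E|H) = 0.7 and P(E|¬H) = 0.08.
P(E) = 0.7·0.16 + 0.08·0.84 = 0.11200 + 0.067200 = 0.17920.
By Bayes' theorem, P(H|E) = 0.11200 / 0.17920 = 0.625.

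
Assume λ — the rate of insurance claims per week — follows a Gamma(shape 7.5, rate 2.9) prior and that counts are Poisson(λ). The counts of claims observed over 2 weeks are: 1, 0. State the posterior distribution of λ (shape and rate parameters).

Posterior: Gamma(shape=8.5, rate=4.9)

The Poisson likelihood adds the total count to the shape and the number of exposure periods to the rate. Here ∑xᵢ = 1 and n = 2, so shape 7.5→8.5 and rate 2.9→4.9.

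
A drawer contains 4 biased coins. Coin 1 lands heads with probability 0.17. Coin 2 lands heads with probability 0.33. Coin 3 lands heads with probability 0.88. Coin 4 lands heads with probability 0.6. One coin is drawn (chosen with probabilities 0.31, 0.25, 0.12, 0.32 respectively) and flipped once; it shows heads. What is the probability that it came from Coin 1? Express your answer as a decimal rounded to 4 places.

Posterior probability ≈ 0.1218

P(heads|C1) = 0.17; P(heads|C2) = 0.33; P(heads|C3) = 0.88; P(heads|C4) = 0.6.
Prior × likelihood for each source: 0.31·0.17=0.05270, 0.25·0.33=0.08250, 0.12·0.88=0.1056, 0.32·0.6=0.1920. Summing gives P(heads) = 0.43280.
P(Coin 1 | heads) = 0.05270 / 0.43280 = 0.1218.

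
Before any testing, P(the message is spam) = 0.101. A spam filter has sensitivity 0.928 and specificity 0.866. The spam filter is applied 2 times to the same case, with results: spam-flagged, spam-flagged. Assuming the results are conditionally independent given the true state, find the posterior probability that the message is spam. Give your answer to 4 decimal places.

With H the event that the message is spam, the joint likelihood of the observed sequence is P(data|H) = 0.928·0.928 = 0.86118 and P(data|¬H) = 0.134·0.134 = 0.017956.
Bayes: P(H|data) = 0.101·0.86118 / (0.101·0.86118 + 0.899·0.017956) = 0.086980/0.10312 = 0.8435.

Posterior P(H) ≈ 0.8435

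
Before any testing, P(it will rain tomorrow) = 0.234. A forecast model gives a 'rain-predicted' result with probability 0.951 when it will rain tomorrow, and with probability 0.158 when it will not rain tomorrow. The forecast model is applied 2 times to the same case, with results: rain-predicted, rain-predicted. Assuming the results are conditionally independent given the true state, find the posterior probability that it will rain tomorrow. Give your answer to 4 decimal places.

Posterior P(H) ≈ 0.9171

With H the event that it will rain tomorrow, the joint likelihood of the observed sequence is P(data|H) = 0.951·0.951 = 0.90440 and P(data|¬H) = 0.158·0.158 = 0.024964.
Bayes: P(H|data) = 0.234·0.90440 / (0.234·0.90440 + 0.766·0.024964) = 0.21163/0.23075 = 0.9171.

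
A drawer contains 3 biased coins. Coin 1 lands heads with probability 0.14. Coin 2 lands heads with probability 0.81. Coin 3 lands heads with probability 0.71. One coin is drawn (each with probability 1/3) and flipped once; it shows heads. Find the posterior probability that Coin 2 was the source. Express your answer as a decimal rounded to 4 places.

Tabulate prior·likelihood by source: [1] prior 0.333333, lik 0.14, product 0.04667; [2] prior 0.333333, lik 0.81, product 0.2700; [3] prior 0.333333, lik 0.71, product 0.2367.
Normalizing constant = 0.55333; the posterior for Coin 2 is its product over the sum, 0.2700/0.55333 = 0.4880.

Posterior probability ≈ 0.4880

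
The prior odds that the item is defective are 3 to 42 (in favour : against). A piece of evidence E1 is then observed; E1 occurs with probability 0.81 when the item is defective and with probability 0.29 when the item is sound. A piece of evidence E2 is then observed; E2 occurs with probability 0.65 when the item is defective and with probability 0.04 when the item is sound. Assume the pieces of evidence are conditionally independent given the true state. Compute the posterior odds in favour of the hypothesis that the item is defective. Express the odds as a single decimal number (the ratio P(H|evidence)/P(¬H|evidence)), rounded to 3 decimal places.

Prior odds = 3/42 = 0.071429.
Likelihood ratio for E1 = 0.81/0.29 = 2.7931.
Likelihood ratio for E2 = 0.65/0.04 = 16.250.
Posterior odds = prior odds × LR₁ × LR₂ = 3.2420.

Posterior odds ≈ 3.242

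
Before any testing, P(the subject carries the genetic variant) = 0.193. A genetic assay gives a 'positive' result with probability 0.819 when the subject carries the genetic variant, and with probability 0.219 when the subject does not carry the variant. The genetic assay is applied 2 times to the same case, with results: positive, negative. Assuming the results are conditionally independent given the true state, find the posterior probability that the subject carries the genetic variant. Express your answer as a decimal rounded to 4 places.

Posterior P(H) ≈ 0.1717

With H the event that the subject carries the genetic variant, the joint likelihood of the observed sequence is P(data|H) = 0.819·0.181 = 0.14824 and P(data|¬H) = 0.219·0.781 = 0.17104.
Bayes: P(H|data) = 0.193·0.14824 / (0.193·0.14824 + 0.807·0.17104) = 0.028610/0.16664 = 0.1717.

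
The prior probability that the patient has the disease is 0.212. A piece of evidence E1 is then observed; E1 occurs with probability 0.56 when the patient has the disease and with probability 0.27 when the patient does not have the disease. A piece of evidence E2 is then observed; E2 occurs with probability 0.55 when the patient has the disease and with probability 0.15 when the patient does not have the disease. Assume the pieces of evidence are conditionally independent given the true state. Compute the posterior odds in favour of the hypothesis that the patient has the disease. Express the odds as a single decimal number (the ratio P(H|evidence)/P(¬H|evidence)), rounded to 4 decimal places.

Prior odds = 0.212/(1−0.212) = 0.26904. In log-odds, ln(0.26904) = -1.3129.
Add log likelihood ratios: ln(2.0741) + ln(3.6667) = 2.0288.
Posterior log-odds = 0.71589, so posterior odds = exp(0.71589) = 2.0460.

Posterior odds ≈ 2.0460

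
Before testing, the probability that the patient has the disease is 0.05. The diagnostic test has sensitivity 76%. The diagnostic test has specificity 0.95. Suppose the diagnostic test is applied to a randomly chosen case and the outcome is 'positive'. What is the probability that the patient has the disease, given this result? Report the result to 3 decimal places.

P(H | E) ≈ 0.444

Write H for 'the patient has the disease'. Prior odds H:¬H = 0.05/0.95 = 0.052632. For the 'positive' outcome, the likelihood ratio is 0.76/0.05 = 15.200.
Posterior odds = 0.052632 × 15.200 = 0.80000, so P(H|E) = 0.80000/(1+0.80000) = 0.444.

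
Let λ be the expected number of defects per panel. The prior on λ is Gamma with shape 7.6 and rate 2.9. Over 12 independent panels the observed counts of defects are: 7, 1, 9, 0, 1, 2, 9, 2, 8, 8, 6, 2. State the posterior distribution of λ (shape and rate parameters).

Total count ∑xᵢ = 55 over n = 12 panels.
Gamma is conjugate to the Poisson likelihood: posterior is Gamma(shape = 7.6+55 = 62.6, rate = 2.9+12 = 14.9).

Posterior: Gamma(shape=62.6, rate=14.9)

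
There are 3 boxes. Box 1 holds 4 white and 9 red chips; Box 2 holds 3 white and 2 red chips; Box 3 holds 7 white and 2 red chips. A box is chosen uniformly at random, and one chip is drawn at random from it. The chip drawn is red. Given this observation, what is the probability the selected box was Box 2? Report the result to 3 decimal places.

P(red|Box 1) = 0.6923; P(red|Box 2) = 0.4; P(red|Box 3) = 0.2222.
Prior × likelihood for each source: 0.333333·0.6923=0.2308, 0.333333·0.4=0.1333, 0.333333·0.2222=0.07407. Summing gives P(red) = 0.43818.
P(Box 2 | red) = 0.1333 / 0.43818 = 0.304.

Posterior probability ≈ 0.304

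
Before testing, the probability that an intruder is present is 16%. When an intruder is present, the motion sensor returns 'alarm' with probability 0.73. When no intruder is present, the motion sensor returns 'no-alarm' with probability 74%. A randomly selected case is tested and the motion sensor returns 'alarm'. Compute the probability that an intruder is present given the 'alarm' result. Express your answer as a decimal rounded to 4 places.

P(H | E) ≈ 0.3484

Let H be the event that an intruder is present. P(H) = 0.16, so P(¬H) = 0.84. With E the 'alarm' result, P(E|H) = 0.73 and P(E|¬H) = 0.26.
P(E) = 0.73·0.16 + 0.26·0.84 = 0.11680 + 0.21840 = 0.33520.
By Bayes' theorem, P(H|E) = 0.11680 / 0.33520 = 0.3484.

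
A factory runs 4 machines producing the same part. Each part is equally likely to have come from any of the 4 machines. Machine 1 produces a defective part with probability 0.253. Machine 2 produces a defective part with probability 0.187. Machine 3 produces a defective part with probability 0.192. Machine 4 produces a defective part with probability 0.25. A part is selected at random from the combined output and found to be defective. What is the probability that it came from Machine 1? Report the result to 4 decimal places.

Tabulate prior·likelihood by source: [1] prior 0.25, lik 0.253, product 0.06325; [2] prior 0.25, lik 0.187, product 0.04675; [3] prior 0.25, lik 0.192, product 0.04800; [4] prior 0.25, lik 0.25, product 0.06250.
Normalizing constant = 0.22050; the posterior for Machine 1 is its product over the sum, 0.06325/0.22050 = 0.2868.

Posterior probability ≈ 0.2868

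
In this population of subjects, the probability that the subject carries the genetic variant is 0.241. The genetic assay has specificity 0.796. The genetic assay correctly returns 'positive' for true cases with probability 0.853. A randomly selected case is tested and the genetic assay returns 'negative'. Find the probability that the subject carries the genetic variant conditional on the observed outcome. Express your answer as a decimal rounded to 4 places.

Let H be the event that the subject carries the genetic variant. P(H) = 0.241, so P(¬H) = 0.759. With E the 'negative' result, P(E|H) = 0.147 and P(E|¬H) = 0.796.
P(E) = 0.147·0.241 + 0.796·0.759 = 0.035427 + 0.60416 = 0.63959.
By Bayes' theorem, P(H|E) = 0.035427 / 0.63959 = 0.0554.

P(H | E) ≈ 0.0554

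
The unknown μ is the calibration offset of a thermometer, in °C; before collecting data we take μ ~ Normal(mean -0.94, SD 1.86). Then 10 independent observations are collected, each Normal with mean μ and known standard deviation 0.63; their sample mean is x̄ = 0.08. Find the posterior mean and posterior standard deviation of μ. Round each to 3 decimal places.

With known σ, the Normal prior is conjugate. Weight on the data is w = (n/σ²)/(n/σ² + 1/τ₀²) = 25.1953/(25.1953+0.289051) = 0.98866.
Posterior mean = w·x̄ + (1−w)·μ₀ = 0.98866·0.08 + 0.011342·-0.94 = 0.068. Posterior variance = 1/(25.1953+0.289051) = 0.0392398, so SD = 0.198.

Posterior mean ≈ 0.068; posterior SD ≈ 0.198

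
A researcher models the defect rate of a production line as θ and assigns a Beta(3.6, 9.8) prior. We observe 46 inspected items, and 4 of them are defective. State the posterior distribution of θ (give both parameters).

Posterior: Beta(7.6, 51.8)

The binomial likelihood is conjugate to the Beta prior: with 4 successes and 42 failures, the posterior is Beta(3.6+4, 9.8+42) = Beta(7.6, 51.8).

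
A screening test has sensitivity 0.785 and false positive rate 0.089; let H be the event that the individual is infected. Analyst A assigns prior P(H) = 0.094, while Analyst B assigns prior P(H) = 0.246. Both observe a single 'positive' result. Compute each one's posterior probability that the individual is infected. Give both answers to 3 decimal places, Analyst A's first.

The likelihood ratio for a 'positive' result is 0.785/0.089 = 8.8202.
Analyst A: prior odds 0.094/0.906 = 0.10375; posterior odds 0.91512; posterior probability 0.478.
Analyst B: prior odds 0.246/0.754 = 0.32626; posterior odds 2.8777; posterior probability 0.742.

Analyst A: 0.478; Analyst B: 0.742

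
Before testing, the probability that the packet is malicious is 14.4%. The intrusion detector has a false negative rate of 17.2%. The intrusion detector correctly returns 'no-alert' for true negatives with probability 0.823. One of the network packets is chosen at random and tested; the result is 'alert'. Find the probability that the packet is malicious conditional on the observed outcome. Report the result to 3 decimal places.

P(H | E) ≈ 0.440

Write H for 'the packet is malicious'. Prior odds H:¬H = 0.144/0.856 = 0.16822. For the 'alert' outcome, the likelihood ratio is 0.828/0.177 = 4.6780.
Posterior odds = 0.16822 × 4.6780 = 0.78695, so P(H|E) = 0.78695/(1+0.78695) = 0.440.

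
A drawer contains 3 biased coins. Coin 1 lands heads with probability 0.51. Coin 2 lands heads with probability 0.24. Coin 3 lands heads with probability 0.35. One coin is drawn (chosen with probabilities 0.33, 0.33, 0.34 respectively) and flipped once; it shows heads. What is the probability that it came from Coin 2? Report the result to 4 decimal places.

Tabulate prior·likelihood by source: [1] prior 0.33, lik 0.51, product 0.1683; [2] prior 0.33, lik 0.24, product 0.07920; [3] prior 0.34, lik 0.35, product 0.1190.
Normalizing constant = 0.36650; the posterior for Coin 2 is its product over the sum, 0.07920/0.36650 = 0.2161.

Posterior probability ≈ 0.2161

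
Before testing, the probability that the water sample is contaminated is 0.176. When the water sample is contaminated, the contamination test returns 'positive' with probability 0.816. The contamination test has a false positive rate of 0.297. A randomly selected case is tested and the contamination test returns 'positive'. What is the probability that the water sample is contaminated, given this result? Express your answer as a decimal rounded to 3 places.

P(H | E) ≈ 0.370

Write H for 'the water sample is contaminated'. Prior odds H:¬H = 0.176/0.824 = 0.21359. For the 'positive' outcome, the likelihood ratio is 0.816/0.297 = 2.7475.
Posterior odds = 0.21359 × 2.7475 = 0.58684, so P(H|E) = 0.58684/(1+0.58684) = 0.370.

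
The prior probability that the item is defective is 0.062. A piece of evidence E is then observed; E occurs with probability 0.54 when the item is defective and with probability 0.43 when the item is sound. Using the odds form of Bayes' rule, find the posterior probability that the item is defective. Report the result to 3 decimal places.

Posterior probability ≈ 0.077

Prior odds = 0.062/(1−0.062) = 0.066098.
Likelihood ratio for E = 0.54/0.43 = 1.2558.
Posterior odds = prior odds × LR = 0.083007.
Posterior probability = odds/(1+odds) = 0.083007/1.0830 = 0.077.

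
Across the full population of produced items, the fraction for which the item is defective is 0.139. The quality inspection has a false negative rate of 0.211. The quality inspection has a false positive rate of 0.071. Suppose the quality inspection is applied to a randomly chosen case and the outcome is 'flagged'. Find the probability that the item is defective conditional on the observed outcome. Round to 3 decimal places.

P(H | E) ≈ 0.642

Let H be the event that the item is defective. P(H) = 0.139, so P(¬H) = 0.861. With E the 'flagged' result, P(E|H) = 0.789 and P(E|¬H) = 0.071.
P(E) = 0.789·0.139 + 0.071·0.861 = 0.10967 + 0.061131 = 0.17080.
By Bayes' theorem, P(H|E) = 0.10967 / 0.17080 = 0.642.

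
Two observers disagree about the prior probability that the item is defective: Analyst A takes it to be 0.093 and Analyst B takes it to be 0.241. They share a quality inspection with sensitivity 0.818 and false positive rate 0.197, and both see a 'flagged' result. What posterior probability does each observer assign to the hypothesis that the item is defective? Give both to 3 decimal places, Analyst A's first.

Analyst A: 0.299; Analyst B: 0.569

The likelihood ratio for a 'flagged' result is 0.818/0.197 = 4.1523.
Analyst A: prior odds 0.093/0.907 = 0.10254; posterior odds 0.42576; posterior probability 0.299.
Analyst B: prior odds 0.241/0.759 = 0.31752; posterior odds 1.3184; posterior probability 0.569.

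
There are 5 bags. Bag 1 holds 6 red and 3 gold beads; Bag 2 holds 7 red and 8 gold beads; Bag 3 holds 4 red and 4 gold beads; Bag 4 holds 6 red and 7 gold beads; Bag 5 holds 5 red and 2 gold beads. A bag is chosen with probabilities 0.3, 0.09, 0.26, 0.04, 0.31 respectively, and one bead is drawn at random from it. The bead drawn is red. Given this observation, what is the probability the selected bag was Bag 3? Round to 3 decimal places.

Posterior probability ≈ 0.212

P(red|Bag 1) = 0.6667; P(red|Bag 2) = 0.4667; P(red|Bag 3) = 0.5; P(red|Bag 4) = 0.4615; P(red|Bag 5) = 0.7143.
Prior × likelihood for each source: 0.3·0.6667=0.2000, 0.09·0.4667=0.04200, 0.26·0.5=0.1300, 0.04·0.4615=0.01846, 0.31·0.7143=0.2214. Summing gives P(red) = 0.61189.
P(Bag 3 | red) = 0.1300 / 0.61189 = 0.212.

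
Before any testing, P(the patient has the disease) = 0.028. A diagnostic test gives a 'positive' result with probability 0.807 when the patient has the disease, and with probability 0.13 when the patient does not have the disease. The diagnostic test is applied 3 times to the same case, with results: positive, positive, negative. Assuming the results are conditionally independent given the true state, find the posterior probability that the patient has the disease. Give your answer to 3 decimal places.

Posterior P(H) ≈ 0.198

With H the event that the patient has the disease, the joint likelihood of the observed sequence is P(data|H) = 0.807·0.807·0.193 = 0.12569 and P(data|¬H) = 0.13·0.13·0.87 = 0.014703.
Bayes: P(H|data) = 0.028·0.12569 / (0.028·0.12569 + 0.972·0.014703) = 0.0035193/0.017811 = 0.1976.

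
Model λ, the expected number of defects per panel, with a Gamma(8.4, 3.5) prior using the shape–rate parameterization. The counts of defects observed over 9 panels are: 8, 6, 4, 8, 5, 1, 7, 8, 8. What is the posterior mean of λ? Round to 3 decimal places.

Total count ∑xᵢ = 55 over n = 9 panels.
Gamma is conjugate to the Poisson likelihood: posterior is Gamma(shape = 8.4+55 = 63.4, rate = 3.5+9 = 12.5).
Posterior mean = shape/rate = 63.4/12.5 = 5.072.

Posterior mean ≈ 5.072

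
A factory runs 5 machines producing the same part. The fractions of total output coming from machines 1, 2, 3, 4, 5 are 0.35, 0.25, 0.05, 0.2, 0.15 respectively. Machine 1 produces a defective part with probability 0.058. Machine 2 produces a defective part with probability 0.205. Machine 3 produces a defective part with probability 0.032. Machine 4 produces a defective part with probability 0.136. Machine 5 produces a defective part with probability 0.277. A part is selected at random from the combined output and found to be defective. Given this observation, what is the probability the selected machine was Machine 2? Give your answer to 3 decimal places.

Posterior probability ≈ 0.361

Tabulate prior·likelihood by source: [1] prior 0.35, lik 0.058, product 0.02030; [2] prior 0.25, lik 0.205, product 0.05125; [3] prior 0.05, lik 0.032, product 0.001600; [4] prior 0.2, lik 0.136, product 0.02720; [5] prior 0.15, lik 0.277, product 0.04155.
Normalizing constant = 0.14190; the posterior for Machine 2 is its product over the sum, 0.05125/0.14190 = 0.361.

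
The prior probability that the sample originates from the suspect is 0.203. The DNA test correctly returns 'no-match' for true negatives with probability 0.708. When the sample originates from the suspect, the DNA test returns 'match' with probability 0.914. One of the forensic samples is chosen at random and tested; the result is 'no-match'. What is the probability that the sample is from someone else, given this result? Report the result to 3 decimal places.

P(¬H | E) ≈ 0.970

Write H for 'the sample originates from the suspect'. Prior odds H:¬H = 0.203/0.797 = 0.25471. For the 'no-match' outcome, the likelihood ratio is 0.086/0.708 = 0.12147.
Posterior odds = 0.25471 × 0.12147 = 0.030939, so P(H|E) = 0.030939/(1+0.030939) = 0.030. Then P(¬H|E) = 1 − 0.030 = 0.970.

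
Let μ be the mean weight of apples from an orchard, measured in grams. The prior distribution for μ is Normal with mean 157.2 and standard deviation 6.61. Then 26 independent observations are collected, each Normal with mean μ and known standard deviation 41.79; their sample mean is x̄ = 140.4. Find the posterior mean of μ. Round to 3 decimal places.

With known σ, the Normal prior is conjugate. Weight on the data is w = (n/σ²)/(n/σ² + 1/τ₀²) = 0.0148877/(0.0148877+0.0228874) = 0.39411.
Posterior mean = w·x̄ + (1−w)·μ₀ = 0.39411·140.4 + 0.60589·157.2 = 150.579.

Posterior mean ≈ 150.579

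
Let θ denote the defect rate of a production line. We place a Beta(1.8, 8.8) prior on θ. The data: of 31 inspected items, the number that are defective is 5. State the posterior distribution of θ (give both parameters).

Observing 5 successes and 26 failures updates Beta(1.8, 8.8) by adding the success and failure counts to the two shape parameters: α = 1.8+5 = 6.8, β = 8.8+26 = 34.8.

Posterior: Beta(6.8, 34.8)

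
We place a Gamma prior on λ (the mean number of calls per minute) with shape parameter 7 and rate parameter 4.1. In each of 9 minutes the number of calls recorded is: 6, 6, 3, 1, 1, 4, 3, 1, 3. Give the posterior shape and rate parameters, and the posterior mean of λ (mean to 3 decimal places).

Total count ∑xᵢ = 28 over n = 9 minutes.
Gamma is conjugate to the Poisson likelihood: posterior is Gamma(shape = 7+28 = 35, rate = 4.1+9 = 13.1).
Posterior mean = shape/rate = 35/13.1 = 2.672.

Posterior: Gamma(shape=35, rate=13.1); mean ≈ 2.672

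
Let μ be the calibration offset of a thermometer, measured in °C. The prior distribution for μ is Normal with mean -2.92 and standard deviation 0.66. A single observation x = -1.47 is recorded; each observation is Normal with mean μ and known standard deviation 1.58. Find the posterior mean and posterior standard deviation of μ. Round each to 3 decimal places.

Posterior mean ≈ -2.705; posterior SD ≈ 0.609

With known σ, the Normal prior is conjugate. Weight on the data is w = (n/σ²)/(n/σ² + 1/τ₀²) = 0.400577/(0.400577+2.29568) = 0.14857.
Posterior mean = w·x̄ + (1−w)·μ₀ = 0.14857·-1.47 + 0.85143·-2.92 = -2.705. Posterior variance = 1/(0.400577+2.29568) = 0.370884, so SD = 0.609.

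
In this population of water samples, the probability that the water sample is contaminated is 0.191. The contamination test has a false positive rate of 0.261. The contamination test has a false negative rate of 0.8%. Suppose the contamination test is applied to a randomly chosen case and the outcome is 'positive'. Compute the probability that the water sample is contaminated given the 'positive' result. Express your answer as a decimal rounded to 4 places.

P(H | E) ≈ 0.4729

Write H for 'the water sample is contaminated'. Prior odds H:¬H = 0.191/0.809 = 0.23609. For the 'positive' outcome, the likelihood ratio is 0.992/0.261 = 3.8008.
Posterior odds = 0.23609 × 3.8008 = 0.89734, so P(H|E) = 0.89734/(1+0.89734) = 0.4729.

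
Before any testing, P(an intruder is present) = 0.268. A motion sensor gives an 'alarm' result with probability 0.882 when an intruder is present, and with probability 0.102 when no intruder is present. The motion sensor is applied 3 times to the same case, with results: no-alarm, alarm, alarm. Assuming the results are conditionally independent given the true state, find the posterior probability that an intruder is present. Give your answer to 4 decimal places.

Posterior P(H) ≈ 0.7825

Let H be the event that an intruder is present; start with P(H) = 0.268. P('alarm'|H) = 0.882, P('alarm'|¬H) = 0.102.
Update on result 1 ('no-alarm'): P(H) ← 0.118·0.2680 / (0.118·0.2680 + 0.898·0.7320) = 0.031624/0.68896 = 0.0459.
Update on result 2 ('alarm'): P(H) ← 0.882·0.0459 / (0.882·0.0459 + 0.102·0.9541) = 0.040485/0.13780 = 0.2938.
Update on result 3 ('alarm'): P(H) ← 0.882·0.2938 / (0.882·0.2938 + 0.102·0.7062) = 0.25912/0.33115 = 0.7825.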